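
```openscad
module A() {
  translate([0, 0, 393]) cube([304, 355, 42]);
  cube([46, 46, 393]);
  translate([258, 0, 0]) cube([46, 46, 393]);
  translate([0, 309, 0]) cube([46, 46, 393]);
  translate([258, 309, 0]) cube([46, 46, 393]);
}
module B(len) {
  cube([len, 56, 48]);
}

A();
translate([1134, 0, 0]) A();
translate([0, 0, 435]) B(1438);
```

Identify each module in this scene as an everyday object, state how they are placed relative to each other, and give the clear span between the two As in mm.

A is a stool. B is a beam. A beam spans the tops of two stools. The clear span between the two stools is 830 mm.

Second stool starts at x = 1134; first ends at x = 304; clear span = 1134 − 304 = 830 mm.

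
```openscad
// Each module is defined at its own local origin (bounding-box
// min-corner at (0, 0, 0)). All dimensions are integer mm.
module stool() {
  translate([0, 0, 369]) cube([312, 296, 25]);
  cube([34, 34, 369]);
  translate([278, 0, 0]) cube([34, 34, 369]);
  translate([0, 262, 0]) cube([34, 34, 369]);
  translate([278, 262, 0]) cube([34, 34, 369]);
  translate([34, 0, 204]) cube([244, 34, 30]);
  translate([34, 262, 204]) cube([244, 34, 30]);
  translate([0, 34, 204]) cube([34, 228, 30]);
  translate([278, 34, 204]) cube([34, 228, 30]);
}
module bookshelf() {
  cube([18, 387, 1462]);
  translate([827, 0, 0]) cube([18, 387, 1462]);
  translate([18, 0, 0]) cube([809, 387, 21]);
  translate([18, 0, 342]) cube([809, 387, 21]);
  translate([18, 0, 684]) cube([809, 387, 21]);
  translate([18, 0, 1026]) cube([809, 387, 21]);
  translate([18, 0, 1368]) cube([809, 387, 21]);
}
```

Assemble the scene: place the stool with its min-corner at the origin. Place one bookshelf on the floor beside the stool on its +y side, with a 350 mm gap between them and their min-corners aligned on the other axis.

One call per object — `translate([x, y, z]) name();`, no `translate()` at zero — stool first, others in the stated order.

stool();
translate([0, 646, 0]) bookshelf();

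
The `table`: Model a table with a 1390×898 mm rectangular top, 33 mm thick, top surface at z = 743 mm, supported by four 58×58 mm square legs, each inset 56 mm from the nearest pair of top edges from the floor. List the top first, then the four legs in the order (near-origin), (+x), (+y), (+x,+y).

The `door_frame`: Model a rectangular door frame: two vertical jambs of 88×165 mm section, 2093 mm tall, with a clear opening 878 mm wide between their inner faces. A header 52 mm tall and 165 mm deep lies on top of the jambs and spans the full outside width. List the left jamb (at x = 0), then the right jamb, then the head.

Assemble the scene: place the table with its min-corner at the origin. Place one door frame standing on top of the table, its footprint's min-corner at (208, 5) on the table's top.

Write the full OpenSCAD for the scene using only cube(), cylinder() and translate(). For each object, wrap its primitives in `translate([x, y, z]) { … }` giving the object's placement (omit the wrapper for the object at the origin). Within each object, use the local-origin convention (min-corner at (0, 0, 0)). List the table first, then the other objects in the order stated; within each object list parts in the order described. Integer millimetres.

translate([0, 0, 710]) cube([1390, 898, 33]);
translate([56, 56, 0]) cube([58, 58, 710]);
translate([1276, 56, 0]) cube([58, 58, 710]);
translate([56, 784, 0]) cube([58, 58, 710]);
translate([1276, 784, 0]) cube([58, 58, 710]);
translate([208, 5, 743]) {
  cube([88, 165, 2093]);
  translate([966, 0, 0]) cube([88, 165, 2093]);
  translate([0, 0, 2093]) cube([1054, 165, 52]);
}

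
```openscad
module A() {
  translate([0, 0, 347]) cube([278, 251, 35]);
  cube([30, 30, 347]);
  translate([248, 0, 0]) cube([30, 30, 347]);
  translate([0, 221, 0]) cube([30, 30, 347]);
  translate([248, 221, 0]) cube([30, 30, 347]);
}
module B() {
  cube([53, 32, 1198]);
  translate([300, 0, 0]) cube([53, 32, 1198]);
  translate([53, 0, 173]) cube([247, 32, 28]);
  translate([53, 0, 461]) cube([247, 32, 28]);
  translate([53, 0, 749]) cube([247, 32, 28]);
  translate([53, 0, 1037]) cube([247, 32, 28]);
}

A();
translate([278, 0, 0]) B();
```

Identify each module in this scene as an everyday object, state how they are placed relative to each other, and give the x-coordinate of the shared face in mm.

A is a stool. B is a ladder. The ladder is against the stool's +x side, with their −y faces flush. The x-coordinate of the shared face is 278 mm.

The stool's +x face and the ladder's −x face are both at x = 278 mm.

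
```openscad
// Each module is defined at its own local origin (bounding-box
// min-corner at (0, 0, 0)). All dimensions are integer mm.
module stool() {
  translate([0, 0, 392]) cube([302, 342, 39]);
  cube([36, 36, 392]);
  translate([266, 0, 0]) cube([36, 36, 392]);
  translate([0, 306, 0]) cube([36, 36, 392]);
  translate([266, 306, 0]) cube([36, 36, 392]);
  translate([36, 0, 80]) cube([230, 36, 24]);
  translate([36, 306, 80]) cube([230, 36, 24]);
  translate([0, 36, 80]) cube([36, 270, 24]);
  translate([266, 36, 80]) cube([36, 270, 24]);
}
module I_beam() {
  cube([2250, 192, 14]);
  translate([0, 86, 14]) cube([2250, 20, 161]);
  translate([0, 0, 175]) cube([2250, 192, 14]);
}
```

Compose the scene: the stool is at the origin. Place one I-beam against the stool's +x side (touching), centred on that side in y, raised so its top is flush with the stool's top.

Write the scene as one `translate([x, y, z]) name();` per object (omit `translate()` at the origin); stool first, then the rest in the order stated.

stool();
translate([302, 75, 242]) I_beam();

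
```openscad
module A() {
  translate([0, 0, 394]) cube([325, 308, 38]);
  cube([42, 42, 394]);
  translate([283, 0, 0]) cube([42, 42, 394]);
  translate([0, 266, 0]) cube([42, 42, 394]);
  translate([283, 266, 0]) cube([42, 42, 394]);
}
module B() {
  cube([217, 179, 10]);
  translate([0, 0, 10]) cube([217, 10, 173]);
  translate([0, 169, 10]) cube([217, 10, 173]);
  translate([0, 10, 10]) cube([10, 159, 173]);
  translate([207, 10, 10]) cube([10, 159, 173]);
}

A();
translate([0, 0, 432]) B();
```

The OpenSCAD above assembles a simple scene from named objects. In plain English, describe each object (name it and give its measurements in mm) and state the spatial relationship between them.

A is a four-legged stool. The seat is a 325×308×38 mm slab whose top surface is at z = 432 mm; four square legs, each 42×42 mm in cross-section, run from the floor (z = 0) to the underside of the seat, each flush with a corner of the seat.

B is an open-topped rectangular box: outside dimensions 217×179×183 mm, with a uniform wall and base thickness of 10 mm. The base is a full 217×179 slab on the floor; four walls sit on top of the base. The front and back walls (the −y and +y sides) span the full width; the two side walls fit between them.

The open box is on top of the stool.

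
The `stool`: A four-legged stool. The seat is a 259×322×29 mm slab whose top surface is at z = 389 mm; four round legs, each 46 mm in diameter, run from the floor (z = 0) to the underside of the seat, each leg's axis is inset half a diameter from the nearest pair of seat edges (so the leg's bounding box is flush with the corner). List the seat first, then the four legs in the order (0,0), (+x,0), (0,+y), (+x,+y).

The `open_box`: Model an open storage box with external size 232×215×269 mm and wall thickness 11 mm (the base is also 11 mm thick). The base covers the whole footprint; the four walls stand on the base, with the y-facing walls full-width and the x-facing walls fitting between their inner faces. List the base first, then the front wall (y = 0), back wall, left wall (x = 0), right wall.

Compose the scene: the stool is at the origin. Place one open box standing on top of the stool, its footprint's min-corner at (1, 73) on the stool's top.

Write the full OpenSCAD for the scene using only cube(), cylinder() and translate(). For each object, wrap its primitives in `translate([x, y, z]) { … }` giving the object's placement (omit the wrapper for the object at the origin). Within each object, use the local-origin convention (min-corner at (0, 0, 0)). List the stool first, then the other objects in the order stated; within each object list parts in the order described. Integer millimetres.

translate([0, 0, 360]) cube([259, 322, 29]);
translate([23, 23, 0]) cylinder(h = 360, r = 23);
translate([236, 23, 0]) cylinder(h = 360, r = 23);
translate([23, 299, 0]) cylinder(h = 360, r = 23);
translate([236, 299, 0]) cylinder(h = 360, r = 23);
translate([1, 73, 389]) {
  cube([232, 215, 11]);
  translate([0, 0, 11]) cube([232, 11, 258]);
  translate([0, 204, 11]) cube([232, 11, 258]);
  translate([0, 11, 11]) cube([11, 193, 258]);
  translate([221, 11, 11]) cube([11, 193, 258]);
}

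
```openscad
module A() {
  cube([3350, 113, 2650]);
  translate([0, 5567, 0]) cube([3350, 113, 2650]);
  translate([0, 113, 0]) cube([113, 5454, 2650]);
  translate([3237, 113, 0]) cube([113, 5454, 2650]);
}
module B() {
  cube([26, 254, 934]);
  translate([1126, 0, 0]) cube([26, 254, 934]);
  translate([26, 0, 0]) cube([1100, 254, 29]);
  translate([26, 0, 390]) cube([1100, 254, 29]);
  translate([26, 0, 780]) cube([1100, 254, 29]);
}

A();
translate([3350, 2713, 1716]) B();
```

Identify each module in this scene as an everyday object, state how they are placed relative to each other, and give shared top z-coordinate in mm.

A is a house frame. B is a bookshelf. The bookshelf is beside the house frame with their tops flush at z = 2650. The shared top z-coordinate is 2650 mm.

Both tops at z = 2650 mm.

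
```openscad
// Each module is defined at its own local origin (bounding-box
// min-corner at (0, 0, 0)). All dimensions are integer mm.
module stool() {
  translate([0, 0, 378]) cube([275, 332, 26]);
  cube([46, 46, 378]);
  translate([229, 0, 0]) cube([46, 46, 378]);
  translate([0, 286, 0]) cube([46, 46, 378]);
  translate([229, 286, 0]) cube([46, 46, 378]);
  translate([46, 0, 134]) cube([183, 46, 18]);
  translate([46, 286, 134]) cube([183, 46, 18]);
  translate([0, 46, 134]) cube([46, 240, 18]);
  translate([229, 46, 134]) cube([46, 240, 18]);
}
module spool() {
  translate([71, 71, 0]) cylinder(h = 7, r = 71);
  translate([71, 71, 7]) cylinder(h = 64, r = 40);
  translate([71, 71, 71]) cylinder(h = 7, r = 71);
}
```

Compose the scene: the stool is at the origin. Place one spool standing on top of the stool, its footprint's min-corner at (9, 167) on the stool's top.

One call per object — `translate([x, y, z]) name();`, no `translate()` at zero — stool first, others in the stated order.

stool();
translate([9, 167, 404]) spool();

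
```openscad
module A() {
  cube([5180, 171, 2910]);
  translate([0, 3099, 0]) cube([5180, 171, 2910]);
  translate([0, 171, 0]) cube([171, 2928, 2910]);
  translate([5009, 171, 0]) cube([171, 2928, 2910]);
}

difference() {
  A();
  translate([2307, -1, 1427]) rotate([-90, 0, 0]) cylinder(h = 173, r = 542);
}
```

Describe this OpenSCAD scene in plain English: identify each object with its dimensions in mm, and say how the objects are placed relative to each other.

A is a box-shaped house frame (walls only): outside footprint 5180×3270 mm, wall height 2910 mm, wall thickness 171 mm. The two y-facing walls run the full x-width; the two x-facing walls fit between the inner faces of the y-facing walls.

The house frame has a circular hole of radius 542 mm through its front wall, centred at (x = 2307, z = 1427).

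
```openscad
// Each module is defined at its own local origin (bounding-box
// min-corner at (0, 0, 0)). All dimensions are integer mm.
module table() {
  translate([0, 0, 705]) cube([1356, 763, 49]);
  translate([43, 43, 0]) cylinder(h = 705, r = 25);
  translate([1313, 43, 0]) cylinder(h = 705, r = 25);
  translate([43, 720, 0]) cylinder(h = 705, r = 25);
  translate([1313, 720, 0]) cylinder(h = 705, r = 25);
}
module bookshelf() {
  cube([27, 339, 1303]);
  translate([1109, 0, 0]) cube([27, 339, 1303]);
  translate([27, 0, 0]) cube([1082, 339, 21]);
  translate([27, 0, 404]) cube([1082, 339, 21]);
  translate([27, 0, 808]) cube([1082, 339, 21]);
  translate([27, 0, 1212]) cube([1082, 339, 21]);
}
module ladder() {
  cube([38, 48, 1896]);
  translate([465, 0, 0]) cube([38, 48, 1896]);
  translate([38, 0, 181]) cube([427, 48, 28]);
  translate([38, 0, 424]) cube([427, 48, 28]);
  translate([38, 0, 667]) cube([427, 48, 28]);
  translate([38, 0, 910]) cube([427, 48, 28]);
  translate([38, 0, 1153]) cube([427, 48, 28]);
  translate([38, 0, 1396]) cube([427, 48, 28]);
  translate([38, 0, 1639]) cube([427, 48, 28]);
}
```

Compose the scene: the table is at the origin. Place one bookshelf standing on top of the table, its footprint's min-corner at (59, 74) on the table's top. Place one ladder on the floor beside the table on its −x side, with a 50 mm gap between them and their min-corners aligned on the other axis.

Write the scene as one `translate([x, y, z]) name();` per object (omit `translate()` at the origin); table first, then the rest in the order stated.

table();
translate([59, 74, 754]) bookshelf();
translate([-553, 0, 0]) ladder();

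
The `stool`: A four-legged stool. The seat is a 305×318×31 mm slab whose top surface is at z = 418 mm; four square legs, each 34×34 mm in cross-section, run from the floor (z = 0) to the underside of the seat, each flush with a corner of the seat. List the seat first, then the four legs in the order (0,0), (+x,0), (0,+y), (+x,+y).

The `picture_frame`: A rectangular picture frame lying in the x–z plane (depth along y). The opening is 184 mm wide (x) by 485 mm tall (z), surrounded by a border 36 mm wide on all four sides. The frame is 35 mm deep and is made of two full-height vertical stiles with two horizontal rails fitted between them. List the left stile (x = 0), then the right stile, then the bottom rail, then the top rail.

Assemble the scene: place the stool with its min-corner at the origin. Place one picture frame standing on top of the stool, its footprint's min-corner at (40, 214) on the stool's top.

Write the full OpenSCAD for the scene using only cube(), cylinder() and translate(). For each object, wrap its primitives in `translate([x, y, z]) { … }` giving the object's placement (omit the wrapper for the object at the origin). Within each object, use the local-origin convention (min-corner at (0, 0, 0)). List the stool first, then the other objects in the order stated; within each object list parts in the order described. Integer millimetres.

translate([0, 0, 387]) cube([305, 318, 31]);
cube([34, 34, 387]);
translate([271, 0, 0]) cube([34, 34, 387]);
translate([0, 284, 0]) cube([34, 34, 387]);
translate([271, 284, 0]) cube([34, 34, 387]);
translate([40, 214, 418]) {
  cube([36, 35, 557]);
  translate([220, 0, 0]) cube([36, 35, 557]);
  translate([36, 0, 0]) cube([184, 35, 36]);
  translate([36, 0, 521]) cube([184, 35, 36]);
}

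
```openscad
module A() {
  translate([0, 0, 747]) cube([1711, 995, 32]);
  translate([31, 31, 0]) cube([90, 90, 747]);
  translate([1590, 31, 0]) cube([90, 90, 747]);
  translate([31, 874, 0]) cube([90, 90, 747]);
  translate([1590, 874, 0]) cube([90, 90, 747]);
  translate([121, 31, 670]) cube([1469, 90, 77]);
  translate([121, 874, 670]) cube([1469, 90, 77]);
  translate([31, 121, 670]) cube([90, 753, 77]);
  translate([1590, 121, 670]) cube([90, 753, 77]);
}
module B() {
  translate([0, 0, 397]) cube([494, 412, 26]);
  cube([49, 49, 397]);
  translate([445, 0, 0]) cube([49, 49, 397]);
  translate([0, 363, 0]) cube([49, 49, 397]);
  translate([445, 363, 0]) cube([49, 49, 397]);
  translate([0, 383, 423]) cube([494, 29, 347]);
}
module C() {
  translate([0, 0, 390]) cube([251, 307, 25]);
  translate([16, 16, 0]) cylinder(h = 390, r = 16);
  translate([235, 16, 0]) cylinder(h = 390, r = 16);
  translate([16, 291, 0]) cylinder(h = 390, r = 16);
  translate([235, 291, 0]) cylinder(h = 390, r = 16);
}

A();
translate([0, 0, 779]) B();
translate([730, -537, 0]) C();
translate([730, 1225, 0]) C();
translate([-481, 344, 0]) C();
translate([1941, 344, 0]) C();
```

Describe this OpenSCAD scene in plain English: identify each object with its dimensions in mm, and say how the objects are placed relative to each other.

A is a table with a 1711×995 mm rectangular top, 32 mm thick, top surface at z = 779 mm, supported by four 90×90 mm square legs, each inset 31 mm from the nearest pair of top edges, running from the floor. Four apron rails, 90 mm thick and 77 mm tall, run between adjacent legs with their top edges flush with the underside of the top and their outer faces flush with the legs' outer faces.

B is a chair. The seat is a 494×412×26 mm slab with its top at z = 423 mm, on four 49×49 mm corner legs (flush with the seat edges, standing on z = 0). A flat backrest 29 mm thick, 347 mm tall, spans the full seat width and rises from the seat top along its +y edge, rear face flush with the rear of the seat.

C is a four-legged stool. The seat is a 251×307×25 mm slab whose top surface is at z = 415 mm; four round legs, each 32 mm in diameter, run from the floor (z = 0) to the underside of the seat, each leg's axis is inset half a diameter from the nearest pair of seat edges (so the leg's bounding box is flush with the corner).

The chair is on top of the table. Four stools sit around the table at the −y, +y, −x, +x sides.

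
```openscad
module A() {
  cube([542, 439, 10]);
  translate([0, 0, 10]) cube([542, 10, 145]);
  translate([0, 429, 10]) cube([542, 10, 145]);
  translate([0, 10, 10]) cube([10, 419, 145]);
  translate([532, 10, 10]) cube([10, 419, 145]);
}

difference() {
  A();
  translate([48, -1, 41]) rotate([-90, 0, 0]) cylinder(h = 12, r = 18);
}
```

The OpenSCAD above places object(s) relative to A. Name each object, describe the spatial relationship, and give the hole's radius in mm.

A is an open box. The open box has a circular hole through its front wall. The hole's radius is 18 mm.

The subtracted cylinder has r = 18 mm.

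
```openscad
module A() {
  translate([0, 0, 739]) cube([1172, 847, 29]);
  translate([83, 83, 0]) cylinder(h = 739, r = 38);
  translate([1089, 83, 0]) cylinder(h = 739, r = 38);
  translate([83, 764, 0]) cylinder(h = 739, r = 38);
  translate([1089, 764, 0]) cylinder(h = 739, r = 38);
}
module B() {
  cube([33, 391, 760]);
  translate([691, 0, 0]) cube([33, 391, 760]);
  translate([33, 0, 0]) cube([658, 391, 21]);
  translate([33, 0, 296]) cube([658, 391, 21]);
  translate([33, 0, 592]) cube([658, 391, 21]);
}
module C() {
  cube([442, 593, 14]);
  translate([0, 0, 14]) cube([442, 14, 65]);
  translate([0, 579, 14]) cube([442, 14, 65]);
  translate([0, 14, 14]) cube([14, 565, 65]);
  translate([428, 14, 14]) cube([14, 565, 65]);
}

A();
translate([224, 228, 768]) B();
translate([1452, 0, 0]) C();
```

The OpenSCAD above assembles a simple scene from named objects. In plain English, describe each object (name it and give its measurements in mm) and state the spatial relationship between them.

A is a table: top 1172 mm (x) × 847 mm (y), 29 mm thick, upper face at z = 768 mm, on four round legs of 76 mm diameter, each leg's bounding box inset 45 mm from the nearest pair of top edges, running from z = 0 to the bottom of the top.

B is a bookshelf 724 mm wide overall, 391 mm deep and 760 mm tall. The two sides are 33 mm thick vertical panels. 3 horizontal shelves of 21 mm thickness span between the inner faces of the sides; the lowest shelf sits on the floor and shelves are stacked with a clear vertical gap of 275 mm between each pair.

C is an open-topped rectangular box: outside dimensions 442×593×79 mm, with a uniform wall and base thickness of 14 mm. The base is a full 442×593 slab on the floor; four walls sit on top of the base. The front and back walls (the −y and +y sides) span the full width; the two side walls fit between them.

The bookshelf is on top of the table, centred. The open box is on the floor beside the table on its +x side.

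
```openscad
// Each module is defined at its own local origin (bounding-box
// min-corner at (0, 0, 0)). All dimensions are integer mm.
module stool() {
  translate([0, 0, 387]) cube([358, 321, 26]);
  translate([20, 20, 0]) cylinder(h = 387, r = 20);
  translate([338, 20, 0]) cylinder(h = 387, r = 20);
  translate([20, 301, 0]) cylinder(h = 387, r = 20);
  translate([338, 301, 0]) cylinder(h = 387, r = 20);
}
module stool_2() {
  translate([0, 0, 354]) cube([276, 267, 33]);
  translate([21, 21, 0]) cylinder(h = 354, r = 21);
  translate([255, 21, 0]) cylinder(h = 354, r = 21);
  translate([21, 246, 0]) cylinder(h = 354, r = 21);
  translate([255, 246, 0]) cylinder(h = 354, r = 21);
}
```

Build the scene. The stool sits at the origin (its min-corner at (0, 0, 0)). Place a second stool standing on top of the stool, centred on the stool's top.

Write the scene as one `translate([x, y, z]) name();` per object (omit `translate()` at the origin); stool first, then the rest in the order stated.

stool();
translate([41, 27, 413]) stool_2();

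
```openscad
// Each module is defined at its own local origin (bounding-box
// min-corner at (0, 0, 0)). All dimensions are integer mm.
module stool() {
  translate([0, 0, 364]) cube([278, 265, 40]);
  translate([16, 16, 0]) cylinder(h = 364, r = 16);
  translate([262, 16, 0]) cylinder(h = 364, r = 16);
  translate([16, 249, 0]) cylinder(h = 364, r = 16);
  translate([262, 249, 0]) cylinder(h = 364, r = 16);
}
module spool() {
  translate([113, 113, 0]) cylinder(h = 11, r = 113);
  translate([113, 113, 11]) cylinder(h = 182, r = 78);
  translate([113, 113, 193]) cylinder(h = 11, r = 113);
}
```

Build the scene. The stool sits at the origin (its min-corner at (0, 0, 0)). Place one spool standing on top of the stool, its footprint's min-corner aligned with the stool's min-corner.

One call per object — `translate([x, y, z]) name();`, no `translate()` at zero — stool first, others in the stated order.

stool();
translate([0, 0, 404]) spool();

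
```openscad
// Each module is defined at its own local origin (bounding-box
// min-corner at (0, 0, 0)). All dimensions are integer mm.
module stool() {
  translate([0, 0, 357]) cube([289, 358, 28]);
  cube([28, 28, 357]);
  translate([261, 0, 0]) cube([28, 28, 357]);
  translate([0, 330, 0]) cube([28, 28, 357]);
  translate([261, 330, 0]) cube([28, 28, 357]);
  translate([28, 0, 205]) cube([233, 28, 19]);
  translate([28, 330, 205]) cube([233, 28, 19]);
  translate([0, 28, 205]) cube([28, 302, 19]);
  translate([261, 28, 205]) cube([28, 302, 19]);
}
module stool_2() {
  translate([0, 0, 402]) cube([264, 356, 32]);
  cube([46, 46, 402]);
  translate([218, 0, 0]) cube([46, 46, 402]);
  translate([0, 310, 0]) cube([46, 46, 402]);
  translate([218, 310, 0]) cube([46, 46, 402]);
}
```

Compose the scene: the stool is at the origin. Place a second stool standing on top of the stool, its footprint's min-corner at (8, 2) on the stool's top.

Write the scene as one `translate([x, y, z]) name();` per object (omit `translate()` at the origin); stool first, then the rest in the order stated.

stool();
translate([8, 2, 385]) stool_2();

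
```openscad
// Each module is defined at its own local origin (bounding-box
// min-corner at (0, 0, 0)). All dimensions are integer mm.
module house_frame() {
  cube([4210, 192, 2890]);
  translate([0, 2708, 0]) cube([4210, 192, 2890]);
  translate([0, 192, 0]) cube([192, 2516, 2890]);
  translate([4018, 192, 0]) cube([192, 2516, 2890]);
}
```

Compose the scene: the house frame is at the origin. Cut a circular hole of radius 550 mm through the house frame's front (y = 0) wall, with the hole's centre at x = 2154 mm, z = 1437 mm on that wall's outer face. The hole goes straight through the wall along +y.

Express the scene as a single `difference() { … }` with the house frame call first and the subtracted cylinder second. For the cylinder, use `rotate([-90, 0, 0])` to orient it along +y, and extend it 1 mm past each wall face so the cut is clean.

difference() {
  house_frame();
  translate([2154, -1, 1437]) rotate([-90, 0, 0]) cylinder(h = 194, r = 550);
}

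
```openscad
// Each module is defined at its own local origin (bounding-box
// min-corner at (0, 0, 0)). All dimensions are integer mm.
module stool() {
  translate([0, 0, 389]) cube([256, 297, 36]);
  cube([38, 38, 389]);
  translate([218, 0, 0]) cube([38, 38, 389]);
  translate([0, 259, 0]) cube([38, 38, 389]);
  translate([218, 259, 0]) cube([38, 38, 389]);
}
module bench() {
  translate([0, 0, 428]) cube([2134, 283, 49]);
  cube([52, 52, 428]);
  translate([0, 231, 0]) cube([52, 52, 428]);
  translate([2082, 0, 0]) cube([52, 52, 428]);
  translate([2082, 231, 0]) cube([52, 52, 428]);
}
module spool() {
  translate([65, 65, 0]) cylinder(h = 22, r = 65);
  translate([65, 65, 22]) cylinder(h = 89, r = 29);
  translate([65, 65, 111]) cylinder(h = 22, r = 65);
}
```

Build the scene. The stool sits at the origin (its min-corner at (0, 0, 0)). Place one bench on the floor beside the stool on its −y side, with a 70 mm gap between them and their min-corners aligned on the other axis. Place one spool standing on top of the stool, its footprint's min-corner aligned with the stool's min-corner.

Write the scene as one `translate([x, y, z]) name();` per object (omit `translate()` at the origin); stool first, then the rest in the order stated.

stool();
translate([0, -353, 0]) bench();
translate([0, 0, 425]) spool();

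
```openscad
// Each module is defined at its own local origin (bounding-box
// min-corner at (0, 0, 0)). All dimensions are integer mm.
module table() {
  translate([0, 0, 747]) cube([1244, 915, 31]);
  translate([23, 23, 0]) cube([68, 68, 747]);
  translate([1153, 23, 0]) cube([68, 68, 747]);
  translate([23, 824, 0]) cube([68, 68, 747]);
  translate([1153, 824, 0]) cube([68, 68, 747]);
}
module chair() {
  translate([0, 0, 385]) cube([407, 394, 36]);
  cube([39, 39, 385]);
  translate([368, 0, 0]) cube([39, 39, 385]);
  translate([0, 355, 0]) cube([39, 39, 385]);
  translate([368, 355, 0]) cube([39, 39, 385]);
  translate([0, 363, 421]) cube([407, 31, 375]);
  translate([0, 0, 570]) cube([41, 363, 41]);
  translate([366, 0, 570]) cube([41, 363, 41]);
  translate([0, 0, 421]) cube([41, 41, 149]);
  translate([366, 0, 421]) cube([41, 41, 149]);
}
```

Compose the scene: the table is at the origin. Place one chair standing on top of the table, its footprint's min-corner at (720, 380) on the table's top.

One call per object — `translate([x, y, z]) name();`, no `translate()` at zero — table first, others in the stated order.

table();
translate([720, 380, 778]) chair();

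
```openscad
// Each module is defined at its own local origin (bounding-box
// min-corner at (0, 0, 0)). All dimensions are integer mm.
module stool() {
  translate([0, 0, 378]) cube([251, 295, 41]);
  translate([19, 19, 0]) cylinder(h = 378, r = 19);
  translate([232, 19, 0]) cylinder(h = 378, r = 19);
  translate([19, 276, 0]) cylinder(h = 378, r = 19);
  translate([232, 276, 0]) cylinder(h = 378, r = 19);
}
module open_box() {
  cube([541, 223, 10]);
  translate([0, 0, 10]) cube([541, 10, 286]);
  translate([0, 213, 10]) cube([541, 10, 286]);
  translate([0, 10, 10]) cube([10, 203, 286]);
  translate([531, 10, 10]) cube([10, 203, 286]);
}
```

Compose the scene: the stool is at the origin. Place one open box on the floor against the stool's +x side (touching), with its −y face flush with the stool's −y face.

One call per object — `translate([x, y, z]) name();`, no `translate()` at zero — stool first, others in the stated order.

stool();
translate([251, 0, 0]) open_box();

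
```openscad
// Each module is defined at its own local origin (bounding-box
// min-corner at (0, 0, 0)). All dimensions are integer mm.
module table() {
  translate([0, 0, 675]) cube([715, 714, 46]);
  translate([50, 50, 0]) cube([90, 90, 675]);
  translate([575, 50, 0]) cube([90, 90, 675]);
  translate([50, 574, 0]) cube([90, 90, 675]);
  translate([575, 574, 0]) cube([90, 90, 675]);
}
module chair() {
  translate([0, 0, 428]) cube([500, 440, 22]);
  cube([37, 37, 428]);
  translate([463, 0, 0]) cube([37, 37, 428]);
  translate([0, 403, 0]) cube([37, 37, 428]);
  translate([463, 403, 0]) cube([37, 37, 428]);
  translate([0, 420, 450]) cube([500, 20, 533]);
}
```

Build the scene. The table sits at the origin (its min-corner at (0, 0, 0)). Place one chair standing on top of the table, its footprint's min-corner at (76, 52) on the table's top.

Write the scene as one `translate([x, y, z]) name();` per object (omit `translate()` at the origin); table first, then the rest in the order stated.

table();
translate([76, 52, 721]) chair();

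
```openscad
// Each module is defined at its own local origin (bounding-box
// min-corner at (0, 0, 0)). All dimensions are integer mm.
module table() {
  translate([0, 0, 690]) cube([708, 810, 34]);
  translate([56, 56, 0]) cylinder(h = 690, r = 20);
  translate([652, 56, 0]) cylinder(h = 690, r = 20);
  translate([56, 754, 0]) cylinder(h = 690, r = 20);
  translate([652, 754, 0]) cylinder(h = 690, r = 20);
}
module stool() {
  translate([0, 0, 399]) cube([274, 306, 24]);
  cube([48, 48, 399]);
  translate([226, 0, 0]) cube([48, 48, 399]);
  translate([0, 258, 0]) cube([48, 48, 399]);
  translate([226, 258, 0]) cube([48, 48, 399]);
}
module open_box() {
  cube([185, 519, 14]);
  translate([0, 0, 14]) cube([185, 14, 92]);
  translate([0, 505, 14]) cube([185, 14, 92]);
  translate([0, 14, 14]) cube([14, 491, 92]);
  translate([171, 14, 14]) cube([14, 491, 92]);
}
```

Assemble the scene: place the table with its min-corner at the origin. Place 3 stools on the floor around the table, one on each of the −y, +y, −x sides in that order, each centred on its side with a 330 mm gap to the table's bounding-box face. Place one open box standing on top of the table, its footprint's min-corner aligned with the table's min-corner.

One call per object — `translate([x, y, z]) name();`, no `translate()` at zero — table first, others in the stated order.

table();
translate([217, -636, 0]) stool();
translate([217, 1140, 0]) stool();
translate([-604, 252, 0]) stool();
translate([0, 0, 724]) open_box();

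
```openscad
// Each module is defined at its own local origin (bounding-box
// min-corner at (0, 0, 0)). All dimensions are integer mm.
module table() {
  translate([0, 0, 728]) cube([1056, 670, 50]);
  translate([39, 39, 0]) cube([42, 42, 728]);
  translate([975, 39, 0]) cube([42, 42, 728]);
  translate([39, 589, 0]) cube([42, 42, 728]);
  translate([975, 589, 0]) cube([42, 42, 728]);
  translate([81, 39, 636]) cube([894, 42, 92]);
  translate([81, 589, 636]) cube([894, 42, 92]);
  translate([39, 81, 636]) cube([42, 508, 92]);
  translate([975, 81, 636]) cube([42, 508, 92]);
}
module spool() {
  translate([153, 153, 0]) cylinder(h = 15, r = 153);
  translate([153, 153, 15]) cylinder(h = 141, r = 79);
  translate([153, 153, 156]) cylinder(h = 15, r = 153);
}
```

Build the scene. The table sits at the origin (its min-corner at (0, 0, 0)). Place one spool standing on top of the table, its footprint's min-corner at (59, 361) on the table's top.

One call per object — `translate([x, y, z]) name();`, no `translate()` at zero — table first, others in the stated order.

table();
translate([59, 361, 778]) spool();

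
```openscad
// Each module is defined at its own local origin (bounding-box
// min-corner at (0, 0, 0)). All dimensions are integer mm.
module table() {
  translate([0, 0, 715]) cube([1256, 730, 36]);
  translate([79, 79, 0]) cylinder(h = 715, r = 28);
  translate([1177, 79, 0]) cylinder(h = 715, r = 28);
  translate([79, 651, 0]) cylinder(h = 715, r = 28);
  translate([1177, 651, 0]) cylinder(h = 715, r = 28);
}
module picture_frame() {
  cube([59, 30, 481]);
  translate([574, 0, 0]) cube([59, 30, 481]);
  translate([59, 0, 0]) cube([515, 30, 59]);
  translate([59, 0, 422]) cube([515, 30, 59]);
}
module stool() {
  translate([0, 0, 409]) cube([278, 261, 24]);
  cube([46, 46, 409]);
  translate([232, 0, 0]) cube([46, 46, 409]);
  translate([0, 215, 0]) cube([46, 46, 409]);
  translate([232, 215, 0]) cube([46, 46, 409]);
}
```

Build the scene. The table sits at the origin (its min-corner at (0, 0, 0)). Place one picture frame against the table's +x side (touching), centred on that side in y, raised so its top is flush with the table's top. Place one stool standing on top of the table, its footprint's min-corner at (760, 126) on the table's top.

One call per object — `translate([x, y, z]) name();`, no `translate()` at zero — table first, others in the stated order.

table();
translate([1256, 350, 270]) picture_frame();
translate([760, 126, 751]) stool();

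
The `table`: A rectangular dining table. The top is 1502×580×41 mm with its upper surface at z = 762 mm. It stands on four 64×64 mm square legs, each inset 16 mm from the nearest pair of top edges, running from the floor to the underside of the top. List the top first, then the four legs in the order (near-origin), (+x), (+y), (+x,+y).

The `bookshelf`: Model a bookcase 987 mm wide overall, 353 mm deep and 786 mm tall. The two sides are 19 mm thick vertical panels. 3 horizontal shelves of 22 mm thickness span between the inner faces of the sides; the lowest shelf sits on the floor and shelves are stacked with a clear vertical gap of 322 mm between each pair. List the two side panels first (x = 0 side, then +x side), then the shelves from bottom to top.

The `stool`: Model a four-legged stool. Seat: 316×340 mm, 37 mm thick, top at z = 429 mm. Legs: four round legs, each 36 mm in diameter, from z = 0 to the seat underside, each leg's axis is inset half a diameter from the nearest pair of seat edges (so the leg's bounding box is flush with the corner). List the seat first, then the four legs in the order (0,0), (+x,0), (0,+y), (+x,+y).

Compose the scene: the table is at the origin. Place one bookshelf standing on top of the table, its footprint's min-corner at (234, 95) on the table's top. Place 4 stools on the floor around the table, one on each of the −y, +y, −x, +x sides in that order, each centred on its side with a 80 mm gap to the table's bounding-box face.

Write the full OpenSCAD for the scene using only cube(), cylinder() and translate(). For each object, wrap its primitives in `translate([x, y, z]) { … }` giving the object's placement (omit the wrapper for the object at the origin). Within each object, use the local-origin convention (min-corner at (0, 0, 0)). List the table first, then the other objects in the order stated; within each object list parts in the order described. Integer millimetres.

translate([0, 0, 721]) cube([1502, 580, 41]);
translate([16, 16, 0]) cube([64, 64, 721]);
translate([1422, 16, 0]) cube([64, 64, 721]);
translate([16, 500, 0]) cube([64, 64, 721]);
translate([1422, 500, 0]) cube([64, 64, 721]);
translate([234, 95, 762]) {
  cube([19, 353, 786]);
  translate([968, 0, 0]) cube([19, 353, 786]);
  translate([19, 0, 0]) cube([949, 353, 22]);
  translate([19, 0, 344]) cube([949, 353, 22]);
  translate([19, 0, 688]) cube([949, 353, 22]);
}
translate([593, -420, 0]) {
  translate([0, 0, 392]) cube([316, 340, 37]);
  translate([18, 18, 0]) cylinder(h = 392, r = 18);
  translate([298, 18, 0]) cylinder(h = 392, r = 18);
  translate([18, 322, 0]) cylinder(h = 392, r = 18);
  translate([298, 322, 0]) cylinder(h = 392, r = 18);
}
translate([593, 660, 0]) {
  translate([0, 0, 392]) cube([316, 340, 37]);
  translate([18, 18, 0]) cylinder(h = 392, r = 18);
  translate([298, 18, 0]) cylinder(h = 392, r = 18);
  translate([18, 322, 0]) cylinder(h = 392, r = 18);
  translate([298, 322, 0]) cylinder(h = 392, r = 18);
}
translate([-396, 120, 0]) {
  translate([0, 0, 392]) cube([316, 340, 37]);
  translate([18, 18, 0]) cylinder(h = 392, r = 18);
  translate([298, 18, 0]) cylinder(h = 392, r = 18);
  translate([18, 322, 0]) cylinder(h = 392, r = 18);
  translate([298, 322, 0]) cylinder(h = 392, r = 18);
}
translate([1582, 120, 0]) {
  translate([0, 0, 392]) cube([316, 340, 37]);
  translate([18, 18, 0]) cylinder(h = 392, r = 18);
  translate([298, 18, 0]) cylinder(h = 392, r = 18);
  translate([18, 322, 0]) cylinder(h = 392, r = 18);
  translate([298, 322, 0]) cylinder(h = 392, r = 18);
}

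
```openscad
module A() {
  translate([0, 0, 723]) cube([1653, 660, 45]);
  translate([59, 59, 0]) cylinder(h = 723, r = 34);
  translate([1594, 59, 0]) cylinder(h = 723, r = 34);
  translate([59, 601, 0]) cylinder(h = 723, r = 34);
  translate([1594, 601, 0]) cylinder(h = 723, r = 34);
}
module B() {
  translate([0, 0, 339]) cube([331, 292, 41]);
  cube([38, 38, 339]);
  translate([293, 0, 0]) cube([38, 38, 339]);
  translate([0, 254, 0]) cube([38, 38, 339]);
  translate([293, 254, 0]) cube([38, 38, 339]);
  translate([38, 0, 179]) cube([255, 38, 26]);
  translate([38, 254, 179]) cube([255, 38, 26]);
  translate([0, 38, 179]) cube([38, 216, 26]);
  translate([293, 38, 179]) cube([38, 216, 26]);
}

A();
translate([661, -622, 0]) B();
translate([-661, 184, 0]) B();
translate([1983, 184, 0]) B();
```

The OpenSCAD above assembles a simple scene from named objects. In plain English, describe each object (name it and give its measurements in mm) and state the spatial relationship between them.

A is a rectangular dining table. The top is 1653×660×45 mm with its upper surface at z = 768 mm. It stands on four round legs of 68 mm diameter, each leg's bounding box inset 25 mm from the nearest pair of top edges, running from the floor to the underside of the top.

B is a four-legged stool. The seat is 331×292 mm, 41 mm thick, top at z = 380 mm. It stands on four square legs, each 38×38 mm in cross-section, from z = 0 to the seat underside, each flush with a corner of the seat. Four stretchers, 38 mm wide and 26 mm tall, connect adjacent legs with their undersides at z = 179 mm, each running between the inner faces of the legs it joins and aligned with the legs' outer faces on the other axis.

Three stools sit around the table at the −y, −x, +x sides.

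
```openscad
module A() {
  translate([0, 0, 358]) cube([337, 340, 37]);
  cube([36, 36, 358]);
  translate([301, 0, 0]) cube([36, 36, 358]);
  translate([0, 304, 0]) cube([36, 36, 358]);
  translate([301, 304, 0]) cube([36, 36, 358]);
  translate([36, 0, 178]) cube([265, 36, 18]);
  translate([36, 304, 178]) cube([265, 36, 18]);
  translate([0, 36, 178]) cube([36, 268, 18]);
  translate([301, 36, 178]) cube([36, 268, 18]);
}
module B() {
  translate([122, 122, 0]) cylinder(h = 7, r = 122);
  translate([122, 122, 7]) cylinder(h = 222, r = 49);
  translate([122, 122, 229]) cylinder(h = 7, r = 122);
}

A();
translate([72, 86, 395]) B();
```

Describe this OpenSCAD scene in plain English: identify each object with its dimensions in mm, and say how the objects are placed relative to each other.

A is a simple wooden stool: a rectangular seat 337 mm (x) by 340 mm (y), 37 mm thick, top face at z = 395 mm, on four square legs, each 36×36 mm in cross-section. The legs rest on z = 0, each flush with a corner of the seat. Four stretchers, 36 mm wide and 18 mm tall, connect adjacent legs with their undersides at z = 178 mm, each running between the inner faces of the legs it joins and aligned with the legs' outer faces on the other axis.

B is a spool: two coaxial disc flanges of radius 122 mm and thickness 7 mm, joined by a core cylinder of radius 49 mm and height 222 mm. The lower flange rests on z = 0 and the three cylinders share a vertical axis.

The spool is on top of the stool.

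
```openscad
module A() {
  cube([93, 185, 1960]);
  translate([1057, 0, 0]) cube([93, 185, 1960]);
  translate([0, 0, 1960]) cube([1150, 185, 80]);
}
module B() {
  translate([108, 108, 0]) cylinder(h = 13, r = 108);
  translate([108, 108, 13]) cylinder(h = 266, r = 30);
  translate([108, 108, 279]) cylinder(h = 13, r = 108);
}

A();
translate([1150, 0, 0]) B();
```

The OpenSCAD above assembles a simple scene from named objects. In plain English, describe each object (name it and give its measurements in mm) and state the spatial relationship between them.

A is a rectangular door frame: two vertical jambs of 93×185 mm section, 1960 mm tall, with a clear opening 964 mm wide between their inner faces. A header 80 mm tall and 185 mm deep lies on top of the jambs and spans the full outside width.

B is a spool: two coaxial disc flanges of radius 108 mm and thickness 13 mm, joined by a core cylinder of radius 30 mm and height 266 mm. The lower flange rests on z = 0 and the three cylinders share a vertical axis.

The spool is against the door frame's +x side, with their −y faces flush.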